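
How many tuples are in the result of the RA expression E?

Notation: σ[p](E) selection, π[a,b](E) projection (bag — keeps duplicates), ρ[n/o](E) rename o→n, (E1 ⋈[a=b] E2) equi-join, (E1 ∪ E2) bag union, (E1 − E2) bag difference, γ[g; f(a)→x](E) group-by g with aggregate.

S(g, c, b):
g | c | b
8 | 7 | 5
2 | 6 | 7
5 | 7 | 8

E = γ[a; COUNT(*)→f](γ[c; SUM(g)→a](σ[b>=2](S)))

Subexpression sizes:
  S → 3
  σ[b>=2](S) → 3
  γ[c; SUM(g)→a](σ[b>=2](S)) → 2
  γ[a; COUNT(*)→f](γ[c; SUM(g)→a](σ[b>=2](S))) → 2

|E| = 2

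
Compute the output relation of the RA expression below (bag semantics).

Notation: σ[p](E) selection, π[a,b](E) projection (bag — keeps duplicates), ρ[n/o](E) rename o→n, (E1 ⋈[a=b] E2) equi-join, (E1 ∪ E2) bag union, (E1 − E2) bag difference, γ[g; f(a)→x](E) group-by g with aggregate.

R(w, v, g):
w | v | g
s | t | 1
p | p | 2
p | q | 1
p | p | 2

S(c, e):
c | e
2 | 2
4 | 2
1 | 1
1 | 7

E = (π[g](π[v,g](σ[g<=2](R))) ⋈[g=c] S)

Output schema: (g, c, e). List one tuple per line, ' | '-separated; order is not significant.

Stepwise |·|:
  R → 4
  σ[g<=2](R) → 4
  π[v,g](σ[g<=2](R)) → 4
  π[g](π[v,g](σ[g<=2](R))) → 4
  S → 4
  (π[g](π[v,g](σ[g<=2](R))) ⋈[g=c] S) → 6

== RESULT ==
g | c | e
1 | 1 | 1
1 | 1 | 1
1 | 1 | 7
1 | 1 | 7
2 | 2 | 2
2 | 2 | 2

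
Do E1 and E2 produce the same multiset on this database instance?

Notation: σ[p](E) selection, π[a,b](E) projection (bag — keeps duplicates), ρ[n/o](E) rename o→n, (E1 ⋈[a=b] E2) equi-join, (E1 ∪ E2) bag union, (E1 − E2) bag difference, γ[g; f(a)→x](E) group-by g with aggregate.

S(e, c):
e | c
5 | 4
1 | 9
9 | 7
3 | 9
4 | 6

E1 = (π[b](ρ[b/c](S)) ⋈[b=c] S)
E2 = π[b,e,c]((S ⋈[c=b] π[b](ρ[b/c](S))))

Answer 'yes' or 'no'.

E1 per-node cardinality:
  S → 5
  ρ[b/c](S) → 5
  π[b](ρ[b/c](S)) → 5
  S → 5
  (π[b](ρ[b/c](S)) ⋈[b=c] S) → 7
E2 per-node cardinality:
  S → 5
  S → 5
  ρ[b/c](S) → 5
  π[b](ρ[b/c](S)) → 5
  (S ⋈[c=b] π[b](ρ[b/c](S))) → 7
  π[b,e,c]((S ⋈[c=b] π[b](ρ[b/c](S)))) → 7

E1 and E2 produce the same multiset:
b | e | c
4 | 5 | 4
6 | 4 | 6
7 | 9 | 7
9 | 1 | 9
9 | 1 | 9
9 | 3 | 9
9 | 3 | 9

yes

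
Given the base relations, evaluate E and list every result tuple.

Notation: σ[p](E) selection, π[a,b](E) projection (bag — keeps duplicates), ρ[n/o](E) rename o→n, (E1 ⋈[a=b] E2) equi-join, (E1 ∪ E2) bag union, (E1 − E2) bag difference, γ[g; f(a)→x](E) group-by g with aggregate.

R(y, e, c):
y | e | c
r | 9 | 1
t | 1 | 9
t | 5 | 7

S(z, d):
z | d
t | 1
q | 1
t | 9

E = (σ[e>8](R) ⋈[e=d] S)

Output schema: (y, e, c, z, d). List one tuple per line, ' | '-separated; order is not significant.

Row counts bottom-up:
  R → 3
  σ[e>8](R) → 1
  S → 3
  (σ[e>8](R) ⋈[e=d] S) → 1

== RESULT ==
y | e | c | z | d
r | 9 | 1 | t | 9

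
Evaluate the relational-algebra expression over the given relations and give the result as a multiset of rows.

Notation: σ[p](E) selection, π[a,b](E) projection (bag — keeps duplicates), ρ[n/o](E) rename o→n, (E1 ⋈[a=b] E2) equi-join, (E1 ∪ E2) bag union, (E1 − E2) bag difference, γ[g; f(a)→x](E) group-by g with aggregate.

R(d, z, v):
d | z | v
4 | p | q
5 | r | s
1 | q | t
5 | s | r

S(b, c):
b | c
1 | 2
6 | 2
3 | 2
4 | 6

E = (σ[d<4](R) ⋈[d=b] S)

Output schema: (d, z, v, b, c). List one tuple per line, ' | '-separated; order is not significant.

Subexpression sizes:
  R → 4
  σ[d<4](R) → 1
  S → 4
  (σ[d<4](R) ⋈[d=b] S) → 1

== RESULT ==
d | z | v | b | c
1 | q | t | 1 | 2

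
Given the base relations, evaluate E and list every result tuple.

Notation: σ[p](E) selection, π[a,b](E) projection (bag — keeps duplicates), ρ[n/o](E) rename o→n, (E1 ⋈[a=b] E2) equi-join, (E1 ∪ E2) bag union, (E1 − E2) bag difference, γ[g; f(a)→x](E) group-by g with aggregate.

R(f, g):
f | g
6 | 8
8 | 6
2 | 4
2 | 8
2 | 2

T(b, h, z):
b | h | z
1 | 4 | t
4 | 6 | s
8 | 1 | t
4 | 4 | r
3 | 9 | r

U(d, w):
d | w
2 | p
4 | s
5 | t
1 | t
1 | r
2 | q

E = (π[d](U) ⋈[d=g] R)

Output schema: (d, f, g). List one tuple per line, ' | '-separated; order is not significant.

Per-node cardinality:
  U → 6
  π[d](U) → 6
  R → 5
  (π[d](U) ⋈[d=g] R) → 3

== RESULT ==
d | f | g
2 | 2 | 2
2 | 2 | 2
4 | 2 | 4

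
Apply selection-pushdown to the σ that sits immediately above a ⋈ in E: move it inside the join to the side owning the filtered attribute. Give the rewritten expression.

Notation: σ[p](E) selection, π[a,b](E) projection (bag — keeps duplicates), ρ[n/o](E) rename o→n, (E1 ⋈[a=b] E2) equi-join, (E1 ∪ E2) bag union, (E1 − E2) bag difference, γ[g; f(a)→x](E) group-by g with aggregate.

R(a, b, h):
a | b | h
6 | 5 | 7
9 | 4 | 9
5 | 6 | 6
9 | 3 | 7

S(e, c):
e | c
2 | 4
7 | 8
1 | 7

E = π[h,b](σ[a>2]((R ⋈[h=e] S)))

σ filters on a, owned by the left side.
E' = π[h,b]((σ[a>2](R) ⋈[h=e] S))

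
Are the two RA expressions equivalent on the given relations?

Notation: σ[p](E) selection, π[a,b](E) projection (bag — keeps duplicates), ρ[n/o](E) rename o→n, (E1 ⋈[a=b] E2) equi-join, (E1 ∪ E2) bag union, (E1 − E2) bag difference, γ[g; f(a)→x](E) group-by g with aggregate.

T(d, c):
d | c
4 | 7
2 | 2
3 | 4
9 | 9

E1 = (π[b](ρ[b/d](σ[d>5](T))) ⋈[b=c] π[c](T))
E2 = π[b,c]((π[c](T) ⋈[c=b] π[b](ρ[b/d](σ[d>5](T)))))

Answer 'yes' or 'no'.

E1 per-node cardinality:
  T → 4
  σ[d>5](T) → 1
  ρ[b/d](σ[d>5](T)) → 1
  π[b](ρ[b/d](σ[d>5](T))) → 1
  T → 4
  π[c](T) → 4
  (π[b](ρ[b/d](σ[d>5](T))) ⋈[b=c] π[c](T)) → 1
E2 per-node cardinality:
  T → 4
  π[c](T) → 4
  T → 4
  σ[d>5](T) → 1
  ρ[b/d](σ[d>5](T)) → 1
  π[b](ρ[b/d](σ[d>5](T))) → 1
  (π[c](T) ⋈[c=b] π[b](ρ[b/d](σ[d>5](T)))) → 1
  π[b,c]((π[c](T) ⋈[c=b] π[b](ρ[b/d](σ[d>5](T))))) → 1

E1 and E2 produce the same multiset:
b | c
9 | 9

yes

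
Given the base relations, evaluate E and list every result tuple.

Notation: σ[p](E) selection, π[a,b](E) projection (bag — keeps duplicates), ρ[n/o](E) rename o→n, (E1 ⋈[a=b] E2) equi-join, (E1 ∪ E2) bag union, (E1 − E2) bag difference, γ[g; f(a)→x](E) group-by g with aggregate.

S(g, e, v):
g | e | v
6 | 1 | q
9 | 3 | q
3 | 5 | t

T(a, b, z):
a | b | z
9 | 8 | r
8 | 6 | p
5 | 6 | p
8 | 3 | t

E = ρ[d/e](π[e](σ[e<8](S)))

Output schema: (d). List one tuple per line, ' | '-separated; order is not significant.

Row counts bottom-up:
  S → 3
  σ[e<8](S) → 3
  π[e](σ[e<8](S)) → 3
  ρ[d/e](π[e](σ[e<8](S))) → 3

== RESULT ==
d
1
3
5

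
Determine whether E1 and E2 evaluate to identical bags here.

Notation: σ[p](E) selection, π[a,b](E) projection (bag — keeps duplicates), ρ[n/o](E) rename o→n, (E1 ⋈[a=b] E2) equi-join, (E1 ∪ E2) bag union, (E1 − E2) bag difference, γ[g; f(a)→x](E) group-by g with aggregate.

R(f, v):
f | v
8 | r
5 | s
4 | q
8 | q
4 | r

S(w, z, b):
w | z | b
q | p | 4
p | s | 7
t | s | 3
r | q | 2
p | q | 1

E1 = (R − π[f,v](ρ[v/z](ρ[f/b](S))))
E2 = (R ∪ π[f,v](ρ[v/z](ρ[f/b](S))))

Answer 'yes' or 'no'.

E1 stepwise |·|:
  R → 5
  S → 5
  ρ[f/b](S) → 5
  ρ[v/z](ρ[f/b](S)) → 5
  π[f,v](ρ[v/z](ρ[f/b](S))) → 5
  (R − π[f,v](ρ[v/z](ρ[f/b](S)))) → 5
E2 stepwise |·|:
  R → 5
  S → 5
  ρ[f/b](S) → 5
  ρ[v/z](ρ[f/b](S)) → 5
  π[f,v](ρ[v/z](ρ[f/b](S))) → 5
  (R ∪ π[f,v](ρ[v/z](ρ[f/b](S)))) → 10

E1 result:
f | v
4 | q
4 | r
5 | s
8 | q
8 | r
E2 result:
f | v
1 | q
2 | q
3 | s
4 | p
4 | q
4 | r
5 | s
7 | s
8 | q
8 | r
Witness: (4, 'p') appears 0× in E1 but 1× in E2.

no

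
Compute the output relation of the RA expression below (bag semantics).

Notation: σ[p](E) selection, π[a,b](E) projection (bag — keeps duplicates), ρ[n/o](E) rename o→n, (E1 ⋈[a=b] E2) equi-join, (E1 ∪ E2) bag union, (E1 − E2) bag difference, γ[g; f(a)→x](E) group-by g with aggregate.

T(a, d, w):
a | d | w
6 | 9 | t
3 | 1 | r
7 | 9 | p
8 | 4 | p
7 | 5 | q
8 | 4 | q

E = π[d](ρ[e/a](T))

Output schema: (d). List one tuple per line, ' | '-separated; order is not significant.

Per-node cardinality:
  T → 6
  ρ[e/a](T) → 6
  π[d](ρ[e/a](T)) → 6

== RESULT ==
d
1
4
4
5
9
9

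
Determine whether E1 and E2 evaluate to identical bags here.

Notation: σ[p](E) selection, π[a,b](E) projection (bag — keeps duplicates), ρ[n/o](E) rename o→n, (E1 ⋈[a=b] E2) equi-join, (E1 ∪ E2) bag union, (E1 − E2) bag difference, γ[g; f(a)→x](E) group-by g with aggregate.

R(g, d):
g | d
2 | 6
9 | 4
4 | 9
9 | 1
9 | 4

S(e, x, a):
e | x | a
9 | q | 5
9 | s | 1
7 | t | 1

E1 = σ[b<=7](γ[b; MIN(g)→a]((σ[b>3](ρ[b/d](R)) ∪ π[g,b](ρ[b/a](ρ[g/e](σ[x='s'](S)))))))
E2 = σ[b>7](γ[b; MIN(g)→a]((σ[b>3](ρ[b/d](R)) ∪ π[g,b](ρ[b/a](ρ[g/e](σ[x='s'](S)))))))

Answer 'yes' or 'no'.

E1 per-node cardinality:
  R → 5
  ρ[b/d](R) → 5
  σ[b>3](ρ[b/d](R)) → 4
  S → 3
  σ[x='s'](S) → 1
  ρ[g/e](σ[x='s'](S)) → 1
  ρ[b/a](ρ[g/e](σ[x='s'](S))) → 1
  π[g,b](ρ[b/a](ρ[g/e](σ[x='s'](S)))) → 1
  (σ[b>3](ρ[b/d](R)) ∪ π[g,b](ρ[b/a](ρ[g/e](σ[x='s'](S))))) → 5
  γ[b; MIN(g)→a]((σ[b>3](ρ[b/d](R)) ∪ π[g,b](ρ[b/a](ρ[g/e](σ[x='s'](S)))))) → 4
  σ[b<=7](γ[b; MIN(g)→a]((σ[b>3](ρ[b/d](R)) ∪ π[g,b](ρ[b/a](ρ[g/e](σ[x='s'](S))))))) → 3
E2 per-node cardinality:
  R → 5
  ρ[b/d](R) → 5
  σ[b>3](ρ[b/d](R)) → 4
  S → 3
  σ[x='s'](S) → 1
  ρ[g/e](σ[x='s'](S)) → 1
  ρ[b/a](ρ[g/e](σ[x='s'](S))) → 1
  π[g,b](ρ[b/a](ρ[g/e](σ[x='s'](S)))) → 1
  (σ[b>3](ρ[b/d](R)) ∪ π[g,b](ρ[b/a](ρ[g/e](σ[x='s'](S))))) → 5
  γ[b; MIN(g)→a]((σ[b>3](ρ[b/d](R)) ∪ π[g,b](ρ[b/a](ρ[g/e](σ[x='s'](S)))))) → 4
  σ[b>7](γ[b; MIN(g)→a]((σ[b>3](ρ[b/d](R)) ∪ π[g,b](ρ[b/a](ρ[g/e](σ[x='s'](S))))))) → 1

E1 result:
b | a
1 | 9
4 | 9
6 | 2
E2 result:
b | a
9 | 4
Witness: (4, 9) appears 1× in E1 but 0× in E2.

no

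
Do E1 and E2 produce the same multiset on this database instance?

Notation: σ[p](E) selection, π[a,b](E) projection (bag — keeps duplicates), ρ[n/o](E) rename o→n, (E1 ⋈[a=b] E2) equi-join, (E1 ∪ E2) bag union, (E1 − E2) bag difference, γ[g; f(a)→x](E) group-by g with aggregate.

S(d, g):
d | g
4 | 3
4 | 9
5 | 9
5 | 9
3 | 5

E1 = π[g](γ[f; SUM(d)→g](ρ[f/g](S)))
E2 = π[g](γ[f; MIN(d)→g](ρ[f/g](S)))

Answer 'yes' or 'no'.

E1 row counts bottom-up:
  S → 5
  ρ[f/g](S) → 5
  γ[f; SUM(d)→g](ρ[f/g](S)) → 3
  π[g](γ[f; SUM(d)→g](ρ[f/g](S))) → 3
E2 row counts bottom-up:
  S → 5
  ρ[f/g](S) → 5
  γ[f; MIN(d)→g](ρ[f/g](S)) → 3
  π[g](γ[f; MIN(d)→g](ρ[f/g](S))) → 3

E1 result:
g
3
4
14
E2 result:
g
3
4
4
Witness: (14,) appears 1× in E1 but 0× in E2.

no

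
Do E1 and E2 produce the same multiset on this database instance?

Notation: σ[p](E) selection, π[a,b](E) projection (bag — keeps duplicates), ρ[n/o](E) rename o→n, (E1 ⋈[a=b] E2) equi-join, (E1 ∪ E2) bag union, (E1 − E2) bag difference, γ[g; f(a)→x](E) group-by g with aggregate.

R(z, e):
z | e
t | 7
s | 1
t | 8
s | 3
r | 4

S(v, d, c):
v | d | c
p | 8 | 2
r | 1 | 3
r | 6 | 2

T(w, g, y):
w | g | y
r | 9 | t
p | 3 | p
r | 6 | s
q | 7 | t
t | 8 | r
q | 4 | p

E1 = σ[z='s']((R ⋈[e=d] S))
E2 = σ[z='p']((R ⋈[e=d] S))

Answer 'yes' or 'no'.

E1 subexpression sizes:
  R → 5
  S → 3
  (R ⋈[e=d] S) → 2
  σ[z='s']((R ⋈[e=d] S)) → 1
E2 subexpression sizes:
  R → 5
  S → 3
  (R ⋈[e=d] S) → 2
  σ[z='p']((R ⋈[e=d] S)) → 0

E1 result:
z | e | v | d | c
s | 1 | r | 1 | 3
E2 result:
z | e | v | d | c
(0 rows)
Witness: ('s', 1, 'r', 1, 3) appears 1× in E1 but 0× in E2.

no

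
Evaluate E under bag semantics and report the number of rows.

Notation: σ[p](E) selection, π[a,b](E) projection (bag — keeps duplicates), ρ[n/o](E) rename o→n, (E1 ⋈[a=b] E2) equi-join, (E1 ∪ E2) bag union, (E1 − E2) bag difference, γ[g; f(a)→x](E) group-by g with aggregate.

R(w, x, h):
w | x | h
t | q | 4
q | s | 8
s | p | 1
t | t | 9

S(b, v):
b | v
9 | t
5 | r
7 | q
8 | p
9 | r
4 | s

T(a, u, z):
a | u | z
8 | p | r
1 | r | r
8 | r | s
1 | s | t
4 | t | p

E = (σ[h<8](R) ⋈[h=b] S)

Stepwise |·|:
  R → 4
  σ[h<8](R) → 2
  S → 6
  (σ[h<8](R) ⋈[h=b] S) → 1

|E| = 1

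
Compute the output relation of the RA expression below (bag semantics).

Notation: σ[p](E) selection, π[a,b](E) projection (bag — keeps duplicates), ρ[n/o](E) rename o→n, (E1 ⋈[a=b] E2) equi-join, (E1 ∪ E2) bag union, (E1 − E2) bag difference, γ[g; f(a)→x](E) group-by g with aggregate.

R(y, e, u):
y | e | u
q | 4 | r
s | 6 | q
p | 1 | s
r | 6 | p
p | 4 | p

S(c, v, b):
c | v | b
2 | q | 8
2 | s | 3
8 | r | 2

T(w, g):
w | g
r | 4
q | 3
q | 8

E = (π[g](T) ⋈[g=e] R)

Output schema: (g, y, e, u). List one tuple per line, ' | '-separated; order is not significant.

Per-node cardinality:
  T → 3
  π[g](T) → 3
  R → 5
  (π[g](T) ⋈[g=e] R) → 2

== RESULT ==
g | y | e | u
4 | p | 4 | p
4 | q | 4 | r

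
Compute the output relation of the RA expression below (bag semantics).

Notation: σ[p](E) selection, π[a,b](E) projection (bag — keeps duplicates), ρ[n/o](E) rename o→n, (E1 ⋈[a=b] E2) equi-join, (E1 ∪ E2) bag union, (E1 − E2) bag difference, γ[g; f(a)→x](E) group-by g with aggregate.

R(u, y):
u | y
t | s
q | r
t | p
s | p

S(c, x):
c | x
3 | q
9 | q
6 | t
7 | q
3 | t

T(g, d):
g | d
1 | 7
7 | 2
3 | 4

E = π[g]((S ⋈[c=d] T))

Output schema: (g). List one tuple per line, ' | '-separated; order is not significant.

Stepwise |·|:
  S → 5
  T → 3
  (S ⋈[c=d] T) → 1
  π[g]((S ⋈[c=d] T)) → 1

== RESULT ==
g
1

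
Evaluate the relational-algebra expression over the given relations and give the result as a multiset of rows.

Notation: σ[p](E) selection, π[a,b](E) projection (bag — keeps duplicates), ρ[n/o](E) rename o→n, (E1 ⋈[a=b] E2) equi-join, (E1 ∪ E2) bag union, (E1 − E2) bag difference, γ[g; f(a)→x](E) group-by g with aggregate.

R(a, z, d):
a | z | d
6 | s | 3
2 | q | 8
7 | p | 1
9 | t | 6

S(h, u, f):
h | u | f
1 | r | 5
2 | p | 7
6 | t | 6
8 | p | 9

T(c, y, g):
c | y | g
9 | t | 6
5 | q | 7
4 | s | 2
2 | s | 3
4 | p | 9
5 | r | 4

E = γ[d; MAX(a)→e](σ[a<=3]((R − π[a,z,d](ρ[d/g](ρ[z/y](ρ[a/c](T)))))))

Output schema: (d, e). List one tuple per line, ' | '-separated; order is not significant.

Per-node cardinality:
  R → 4
  T → 6
  ρ[a/c](T) → 6
  ρ[z/y](ρ[a/c](T)) → 6
  ρ[d/g](ρ[z/y](ρ[a/c](T))) → 6
  π[a,z,d](ρ[d/g](ρ[z/y](ρ[a/c](T)))) → 6
  (R − π[a,z,d](ρ[d/g](ρ[z/y](ρ[a/c](T))))) → 3
  σ[a<=3]((R − π[a,z,d](ρ[d/g](ρ[z/y](ρ[a/c](T)))))) → 1
  γ[d; MAX(a)→e](σ[a<=3]((R − π[a,z,d](ρ[d/g](ρ[z/y](ρ[a/c](T))))))) → 1

== RESULT ==
d | e
8 | 2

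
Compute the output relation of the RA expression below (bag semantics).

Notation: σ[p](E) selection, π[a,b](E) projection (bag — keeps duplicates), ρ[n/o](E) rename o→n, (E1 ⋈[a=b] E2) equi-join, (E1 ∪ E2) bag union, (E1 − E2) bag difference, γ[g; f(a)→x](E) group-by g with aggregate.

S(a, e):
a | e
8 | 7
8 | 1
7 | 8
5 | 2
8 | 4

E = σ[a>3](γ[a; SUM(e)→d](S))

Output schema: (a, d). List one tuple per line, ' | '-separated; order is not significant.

Subexpression sizes:
  S → 5
  γ[a; SUM(e)→d](S) → 3
  σ[a>3](γ[a; SUM(e)→d](S)) → 3

== RESULT ==
a | d
5 | 2
7 | 8
8 | 12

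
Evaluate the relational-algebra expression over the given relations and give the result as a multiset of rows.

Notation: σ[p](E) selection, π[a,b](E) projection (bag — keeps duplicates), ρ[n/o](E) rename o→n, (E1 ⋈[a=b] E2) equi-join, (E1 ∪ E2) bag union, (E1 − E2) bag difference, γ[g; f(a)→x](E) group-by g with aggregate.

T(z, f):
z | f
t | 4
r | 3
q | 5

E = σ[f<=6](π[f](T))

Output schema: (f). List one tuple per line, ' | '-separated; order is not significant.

Row counts bottom-up:
  T → 3
  π[f](T) → 3
  σ[f<=6](π[f](T)) → 3

== RESULT ==
f
3
4
5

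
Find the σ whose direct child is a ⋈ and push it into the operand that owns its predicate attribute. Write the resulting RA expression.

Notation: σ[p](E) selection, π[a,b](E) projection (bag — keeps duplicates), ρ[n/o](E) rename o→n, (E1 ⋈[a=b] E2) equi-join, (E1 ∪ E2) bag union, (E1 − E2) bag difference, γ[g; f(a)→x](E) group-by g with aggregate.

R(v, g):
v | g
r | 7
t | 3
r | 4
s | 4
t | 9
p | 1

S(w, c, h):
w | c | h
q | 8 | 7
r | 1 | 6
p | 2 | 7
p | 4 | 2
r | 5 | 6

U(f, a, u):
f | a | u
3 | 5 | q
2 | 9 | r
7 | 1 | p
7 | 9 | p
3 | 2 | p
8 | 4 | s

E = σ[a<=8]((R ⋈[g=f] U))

σ filters on a, owned by the right side.
E' = (R ⋈[g=f] σ[a<=8](U))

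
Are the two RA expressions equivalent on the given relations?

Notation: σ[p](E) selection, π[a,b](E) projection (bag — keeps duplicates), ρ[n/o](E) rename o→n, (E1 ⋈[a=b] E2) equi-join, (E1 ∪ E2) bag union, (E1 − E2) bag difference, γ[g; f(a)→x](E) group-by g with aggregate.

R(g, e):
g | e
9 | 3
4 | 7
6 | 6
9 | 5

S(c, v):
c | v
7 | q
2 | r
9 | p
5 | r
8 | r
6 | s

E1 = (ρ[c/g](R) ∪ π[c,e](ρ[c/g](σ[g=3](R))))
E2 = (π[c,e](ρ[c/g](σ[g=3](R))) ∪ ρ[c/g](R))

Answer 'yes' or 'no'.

E1 subexpression sizes:
  R → 4
  ρ[c/g](R) → 4
  R → 4
  σ[g=3](R) → 0
  ρ[c/g](σ[g=3](R)) → 0
  π[c,e](ρ[c/g](σ[g=3](R))) → 0
  (ρ[c/g](R) ∪ π[c,e](ρ[c/g](σ[g=3](R)))) → 4
E2 subexpression sizes:
  R → 4
  σ[g=3](R) → 0
  ρ[c/g](σ[g=3](R)) → 0
  π[c,e](ρ[c/g](σ[g=3](R))) → 0
  R → 4
  ρ[c/g](R) → 4
  (π[c,e](ρ[c/g](σ[g=3](R))) ∪ ρ[c/g](R)) → 4

E1 and E2 produce the same multiset:
c | e
4 | 7
6 | 6
9 | 3
9 | 5

yes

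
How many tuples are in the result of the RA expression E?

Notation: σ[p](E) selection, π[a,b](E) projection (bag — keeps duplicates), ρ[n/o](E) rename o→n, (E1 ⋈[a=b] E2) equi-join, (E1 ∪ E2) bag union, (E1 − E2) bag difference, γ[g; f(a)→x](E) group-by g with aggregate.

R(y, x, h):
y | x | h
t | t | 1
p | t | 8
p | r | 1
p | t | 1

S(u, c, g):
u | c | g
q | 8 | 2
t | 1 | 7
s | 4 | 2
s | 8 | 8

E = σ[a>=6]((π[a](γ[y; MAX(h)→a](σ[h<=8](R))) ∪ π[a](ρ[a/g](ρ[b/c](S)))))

Subexpression sizes:
  R → 4
  σ[h<=8](R) → 4
  γ[y; MAX(h)→a](σ[h<=8](R)) → 2
  π[a](γ[y; MAX(h)→a](σ[h<=8](R))) → 2
  S → 4
  ρ[b/c](S) → 4
  ρ[a/g](ρ[b/c](S)) → 4
  π[a](ρ[a/g](ρ[b/c](S))) → 4
  (π[a](γ[y; MAX(h)→a](σ[h<=8](R))) ∪ π[a](ρ[a/g](ρ[b/c](S)))) → 6
  σ[a>=6]((π[a](γ[y; MAX(h)→a](σ[h<=8](R))) ∪ π[a](ρ[a/g](ρ[b/c](S))))) → 3

|E| = 3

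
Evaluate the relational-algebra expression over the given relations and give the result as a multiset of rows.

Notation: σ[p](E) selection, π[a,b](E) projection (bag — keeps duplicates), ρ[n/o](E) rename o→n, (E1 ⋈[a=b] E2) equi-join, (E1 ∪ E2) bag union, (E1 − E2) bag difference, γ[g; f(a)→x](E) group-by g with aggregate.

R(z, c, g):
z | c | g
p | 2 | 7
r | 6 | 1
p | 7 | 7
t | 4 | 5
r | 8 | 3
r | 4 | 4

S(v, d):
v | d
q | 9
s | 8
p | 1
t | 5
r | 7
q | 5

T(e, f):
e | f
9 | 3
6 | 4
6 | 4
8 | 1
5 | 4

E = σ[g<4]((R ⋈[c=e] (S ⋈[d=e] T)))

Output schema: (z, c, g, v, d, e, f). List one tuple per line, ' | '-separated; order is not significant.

Row counts bottom-up:
  R → 6
  S → 6
  T → 5
  (S ⋈[d=e] T) → 4
  (R ⋈[c=e] (S ⋈[d=e] T)) → 1
  σ[g<4]((R ⋈[c=e] (S ⋈[d=e] T))) → 1

== RESULT ==
z | c | g | v | d | e | f
r | 8 | 3 | s | 8 | 8 | 1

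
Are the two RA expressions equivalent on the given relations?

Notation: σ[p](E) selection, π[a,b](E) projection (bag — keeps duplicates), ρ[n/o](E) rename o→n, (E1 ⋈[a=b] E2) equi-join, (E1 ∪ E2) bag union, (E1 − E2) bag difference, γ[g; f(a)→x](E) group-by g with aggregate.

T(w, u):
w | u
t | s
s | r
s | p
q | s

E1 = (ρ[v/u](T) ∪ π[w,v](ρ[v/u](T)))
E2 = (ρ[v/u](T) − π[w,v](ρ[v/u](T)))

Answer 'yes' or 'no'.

E1 per-node cardinality:
  T → 4
  ρ[v/u](T) → 4
  T → 4
  ρ[v/u](T) → 4
  π[w,v](ρ[v/u](T)) → 4
  (ρ[v/u](T) ∪ π[w,v](ρ[v/u](T))) → 8
E2 per-node cardinality:
  T → 4
  ρ[v/u](T) → 4
  T → 4
  ρ[v/u](T) → 4
  π[w,v](ρ[v/u](T)) → 4
  (ρ[v/u](T) − π[w,v](ρ[v/u](T))) → 0

E1 result:
w | v
q | s
q | s
s | p
s | p
s | r
s | r
t | s
t | s
E2 result:
w | v
(0 rows)
Witness: ('q', 's') appears 2× in E1 but 0× in E2.

no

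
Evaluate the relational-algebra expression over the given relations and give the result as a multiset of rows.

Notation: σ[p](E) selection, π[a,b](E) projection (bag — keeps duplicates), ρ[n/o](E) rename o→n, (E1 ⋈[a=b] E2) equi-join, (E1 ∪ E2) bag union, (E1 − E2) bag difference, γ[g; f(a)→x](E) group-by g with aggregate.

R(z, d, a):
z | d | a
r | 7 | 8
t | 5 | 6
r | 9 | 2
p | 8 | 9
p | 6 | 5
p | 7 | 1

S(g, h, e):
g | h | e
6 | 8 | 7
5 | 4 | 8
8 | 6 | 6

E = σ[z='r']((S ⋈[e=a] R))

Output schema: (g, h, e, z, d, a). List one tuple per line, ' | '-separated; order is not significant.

Subexpression sizes:
  S → 3
  R → 6
  (S ⋈[e=a] R) → 2
  σ[z='r']((S ⋈[e=a] R)) → 1

== RESULT ==
g | h | e | z | d | a
5 | 4 | 8 | r | 7 | 8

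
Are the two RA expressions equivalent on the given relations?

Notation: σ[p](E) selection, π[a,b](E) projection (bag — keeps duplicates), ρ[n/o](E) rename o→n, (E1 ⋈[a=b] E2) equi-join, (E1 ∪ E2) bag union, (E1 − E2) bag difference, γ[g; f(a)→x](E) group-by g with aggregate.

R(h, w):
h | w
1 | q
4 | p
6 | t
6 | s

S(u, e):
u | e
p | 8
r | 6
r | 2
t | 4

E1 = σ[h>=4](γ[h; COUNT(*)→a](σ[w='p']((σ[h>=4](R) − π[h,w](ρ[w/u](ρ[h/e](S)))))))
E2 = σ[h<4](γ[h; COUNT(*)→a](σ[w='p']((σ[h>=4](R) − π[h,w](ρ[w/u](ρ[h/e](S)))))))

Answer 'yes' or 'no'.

E1 per-node cardinality:
  R → 4
  σ[h>=4](R) → 3
  S → 4
  ρ[h/e](S) → 4
  ρ[w/u](ρ[h/e](S)) → 4
  π[h,w](ρ[w/u](ρ[h/e](S))) → 4
  (σ[h>=4](R) − π[h,w](ρ[w/u](ρ[h/e](S)))) → 3
  σ[w='p']((σ[h>=4](R) − π[h,w](ρ[w/u](ρ[h/e](S))))) → 1
  γ[h; COUNT(*)→a](σ[w='p']((σ[h>=4](R) − π[h,w](ρ[w/u](ρ[h/e](S)))))) → 1
  σ[h>=4](γ[h; COUNT(*)→a](σ[w='p']((σ[h>=4](R) − π[h,w](ρ[w/u](ρ[h/e](S))))))) → 1
E2 per-node cardinality:
  R → 4
  σ[h>=4](R) → 3
  S → 4
  ρ[h/e](S) → 4
  ρ[w/u](ρ[h/e](S)) → 4
  π[h,w](ρ[w/u](ρ[h/e](S))) → 4
  (σ[h>=4](R) − π[h,w](ρ[w/u](ρ[h/e](S)))) → 3
  σ[w='p']((σ[h>=4](R) − π[h,w](ρ[w/u](ρ[h/e](S))))) → 1
  γ[h; COUNT(*)→a](σ[w='p']((σ[h>=4](R) − π[h,w](ρ[w/u](ρ[h/e](S)))))) → 1
  σ[h<4](γ[h; COUNT(*)→a](σ[w='p']((σ[h>=4](R) − π[h,w](ρ[w/u](ρ[h/e](S))))))) → 0

E1 result:
h | a
4 | 1
E2 result:
h | a
(0 rows)
Witness: (4, 1) appears 1× in E1 but 0× in E2.

no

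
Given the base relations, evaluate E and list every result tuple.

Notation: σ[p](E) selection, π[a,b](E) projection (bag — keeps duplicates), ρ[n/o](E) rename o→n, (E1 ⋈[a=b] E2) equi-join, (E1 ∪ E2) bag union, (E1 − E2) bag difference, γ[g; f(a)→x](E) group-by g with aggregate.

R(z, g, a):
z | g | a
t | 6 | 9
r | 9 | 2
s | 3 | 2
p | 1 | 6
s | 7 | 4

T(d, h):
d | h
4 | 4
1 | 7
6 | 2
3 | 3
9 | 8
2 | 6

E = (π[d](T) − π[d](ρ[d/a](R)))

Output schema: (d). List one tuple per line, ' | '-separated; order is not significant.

Row counts bottom-up:
  T → 6
  π[d](T) → 6
  R → 5
  ρ[d/a](R) → 5
  π[d](ρ[d/a](R)) → 5
  (π[d](T) − π[d](ρ[d/a](R))) → 2

== RESULT ==
d
1
3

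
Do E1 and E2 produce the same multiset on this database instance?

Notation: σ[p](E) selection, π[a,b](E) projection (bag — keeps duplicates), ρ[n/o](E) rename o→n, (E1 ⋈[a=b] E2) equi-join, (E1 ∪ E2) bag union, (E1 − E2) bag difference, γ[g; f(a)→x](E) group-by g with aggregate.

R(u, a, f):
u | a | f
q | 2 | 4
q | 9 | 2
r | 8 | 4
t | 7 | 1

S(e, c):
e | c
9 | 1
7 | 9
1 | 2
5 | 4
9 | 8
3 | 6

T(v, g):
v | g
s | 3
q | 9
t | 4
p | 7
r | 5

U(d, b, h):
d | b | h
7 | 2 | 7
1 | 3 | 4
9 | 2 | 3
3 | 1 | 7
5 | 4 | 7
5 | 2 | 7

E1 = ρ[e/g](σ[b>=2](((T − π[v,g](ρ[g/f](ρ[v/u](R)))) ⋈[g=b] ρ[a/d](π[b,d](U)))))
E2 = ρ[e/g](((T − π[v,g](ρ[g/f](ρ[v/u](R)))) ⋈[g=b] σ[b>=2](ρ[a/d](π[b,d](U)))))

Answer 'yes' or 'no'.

E1 per-node cardinality:
  T → 5
  R → 4
  ρ[v/u](R) → 4
  ρ[g/f](ρ[v/u](R)) → 4
  π[v,g](ρ[g/f](ρ[v/u](R))) → 4
  (T − π[v,g](ρ[g/f](ρ[v/u](R)))) → 5
  U → 6
  π[b,d](U) → 6
  ρ[a/d](π[b,d](U)) → 6
  ((T − π[v,g](ρ[g/f](ρ[v/u](R)))) ⋈[g=b] ρ[a/d](π[b,d](U))) → 2
  σ[b>=2](((T − π[v,g](ρ[g/f](ρ[v/u](R)))) ⋈[g=b] ρ[a/d](π[b,d](U)))) → 2
  ρ[e/g](σ[b>=2](((T − π[v,g](ρ[g/f](ρ[v/u](R)))) ⋈[g=b] ρ[a/d](π[b,d](U))))) → 2
E2 per-node cardinality:
  T → 5
  R → 4
  ρ[v/u](R) → 4
  ρ[g/f](ρ[v/u](R)) → 4
  π[v,g](ρ[g/f](ρ[v/u](R))) → 4
  (T − π[v,g](ρ[g/f](ρ[v/u](R)))) → 5
  U → 6
  π[b,d](U) → 6
  ρ[a/d](π[b,d](U)) → 6
  σ[b>=2](ρ[a/d](π[b,d](U))) → 5
  ((T − π[v,g](ρ[g/f](ρ[v/u](R)))) ⋈[g=b] σ[b>=2](ρ[a/d](π[b,d](U)))) → 2
  ρ[e/g](((T − π[v,g](ρ[g/f](ρ[v/u](R)))) ⋈[g=b] σ[b>=2](ρ[a/d](π[b,d](U))))) → 2

E1 and E2 produce the same multiset:
v | e | b | a
s | 3 | 3 | 1
t | 4 | 4 | 5

yes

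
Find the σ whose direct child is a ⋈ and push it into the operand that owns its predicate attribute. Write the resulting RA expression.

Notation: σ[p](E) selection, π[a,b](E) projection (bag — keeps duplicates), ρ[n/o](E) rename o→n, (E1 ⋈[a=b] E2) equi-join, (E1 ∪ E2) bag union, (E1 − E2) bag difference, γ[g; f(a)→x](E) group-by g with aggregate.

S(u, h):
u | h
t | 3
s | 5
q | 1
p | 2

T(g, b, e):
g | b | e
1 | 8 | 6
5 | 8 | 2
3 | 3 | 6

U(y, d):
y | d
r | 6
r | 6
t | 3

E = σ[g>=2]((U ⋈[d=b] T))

σ filters on g, owned by the right side.
E' = (U ⋈[d=b] σ[g>=2](T))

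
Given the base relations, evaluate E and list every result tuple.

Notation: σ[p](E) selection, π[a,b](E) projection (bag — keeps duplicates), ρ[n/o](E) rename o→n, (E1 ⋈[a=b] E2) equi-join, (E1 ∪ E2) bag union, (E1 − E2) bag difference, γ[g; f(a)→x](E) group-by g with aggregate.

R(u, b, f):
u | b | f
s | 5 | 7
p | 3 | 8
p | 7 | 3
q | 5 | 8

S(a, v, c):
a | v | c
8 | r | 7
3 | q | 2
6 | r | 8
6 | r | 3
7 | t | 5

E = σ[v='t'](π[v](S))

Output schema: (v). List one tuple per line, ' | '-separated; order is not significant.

Stepwise |·|:
  S → 5
  π[v](S) → 5
  σ[v='t'](π[v](S)) → 1

== RESULT ==
v
t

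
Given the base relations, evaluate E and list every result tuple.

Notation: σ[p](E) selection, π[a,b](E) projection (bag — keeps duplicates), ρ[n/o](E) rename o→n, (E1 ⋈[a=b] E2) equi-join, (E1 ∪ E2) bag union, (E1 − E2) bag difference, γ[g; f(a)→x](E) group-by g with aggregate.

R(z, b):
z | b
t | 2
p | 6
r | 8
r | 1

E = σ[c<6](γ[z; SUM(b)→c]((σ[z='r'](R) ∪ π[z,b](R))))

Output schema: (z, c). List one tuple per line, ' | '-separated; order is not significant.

Subexpression sizes:
  R → 4
  σ[z='r'](R) → 2
  R → 4
  π[z,b](R) → 4
  (σ[z='r'](R) ∪ π[z,b](R)) → 6
  γ[z; SUM(b)→c]((σ[z='r'](R) ∪ π[z,b](R))) → 3
  σ[c<6](γ[z; SUM(b)→c]((σ[z='r'](R) ∪ π[z,b](R)))) → 1

== RESULT ==
z | c
t | 2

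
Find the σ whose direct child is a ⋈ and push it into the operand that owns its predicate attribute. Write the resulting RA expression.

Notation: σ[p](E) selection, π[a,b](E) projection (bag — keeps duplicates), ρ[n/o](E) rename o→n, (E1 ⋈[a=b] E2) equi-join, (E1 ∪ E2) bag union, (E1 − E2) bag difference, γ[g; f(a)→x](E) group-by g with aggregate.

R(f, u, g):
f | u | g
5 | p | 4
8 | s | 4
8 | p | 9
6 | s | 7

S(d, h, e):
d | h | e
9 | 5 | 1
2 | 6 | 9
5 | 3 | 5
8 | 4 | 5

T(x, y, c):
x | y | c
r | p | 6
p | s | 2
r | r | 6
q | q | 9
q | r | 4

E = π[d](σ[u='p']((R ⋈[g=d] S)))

σ filters on u, owned by the left side.
E' = π[d]((σ[u='p'](R) ⋈[g=d] S))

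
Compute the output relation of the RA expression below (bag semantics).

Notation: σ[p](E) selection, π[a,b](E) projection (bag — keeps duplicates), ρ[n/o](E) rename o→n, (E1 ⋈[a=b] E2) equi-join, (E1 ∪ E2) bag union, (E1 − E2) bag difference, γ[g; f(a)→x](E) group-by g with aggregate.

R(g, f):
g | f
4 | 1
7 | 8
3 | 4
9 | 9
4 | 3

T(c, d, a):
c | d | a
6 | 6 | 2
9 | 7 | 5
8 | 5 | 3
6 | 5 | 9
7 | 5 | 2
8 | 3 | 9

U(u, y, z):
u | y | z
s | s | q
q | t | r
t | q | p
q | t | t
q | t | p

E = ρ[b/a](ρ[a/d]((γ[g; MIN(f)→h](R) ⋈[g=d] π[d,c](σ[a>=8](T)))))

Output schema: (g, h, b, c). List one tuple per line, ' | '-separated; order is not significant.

Row counts bottom-up:
  R → 5
  γ[g; MIN(f)→h](R) → 4
  T → 6
  σ[a>=8](T) → 2
  π[d,c](σ[a>=8](T)) → 2
  (γ[g; MIN(f)→h](R) ⋈[g=d] π[d,c](σ[a>=8](T))) → 1
  ρ[a/d]((γ[g; MIN(f)→h](R) ⋈[g=d] π[d,c](σ[a>=8](T)))) → 1
  ρ[b/a](ρ[a/d]((γ[g; MIN(f)→h](R) ⋈[g=d] π[d,c](σ[a>=8](T))))) → 1

== RESULT ==
g | h | b | c
3 | 4 | 3 | 8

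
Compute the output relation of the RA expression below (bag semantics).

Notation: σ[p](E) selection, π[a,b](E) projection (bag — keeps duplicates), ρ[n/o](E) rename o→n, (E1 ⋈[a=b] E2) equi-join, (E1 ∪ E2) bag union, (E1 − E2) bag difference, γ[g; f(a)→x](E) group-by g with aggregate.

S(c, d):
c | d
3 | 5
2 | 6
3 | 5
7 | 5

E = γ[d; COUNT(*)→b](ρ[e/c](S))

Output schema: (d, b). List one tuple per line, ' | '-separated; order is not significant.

Stepwise |·|:
  S → 4
  ρ[e/c](S) → 4
  γ[d; COUNT(*)→b](ρ[e/c](S)) → 2

== RESULT ==
d | b
5 | 3
6 | 1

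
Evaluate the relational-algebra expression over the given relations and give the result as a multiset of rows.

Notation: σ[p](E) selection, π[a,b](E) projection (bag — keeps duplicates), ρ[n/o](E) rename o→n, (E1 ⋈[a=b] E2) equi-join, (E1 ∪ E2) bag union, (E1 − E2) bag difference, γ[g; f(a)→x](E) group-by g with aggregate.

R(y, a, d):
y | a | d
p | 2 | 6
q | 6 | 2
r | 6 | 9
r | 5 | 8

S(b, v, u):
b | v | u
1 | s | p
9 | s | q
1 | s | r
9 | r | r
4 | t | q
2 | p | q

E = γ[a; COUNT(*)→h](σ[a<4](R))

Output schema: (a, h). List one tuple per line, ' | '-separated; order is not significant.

Row counts bottom-up:
  R → 4
  σ[a<4](R) → 1
  γ[a; COUNT(*)→h](σ[a<4](R)) → 1

== RESULT ==
a | h
2 | 1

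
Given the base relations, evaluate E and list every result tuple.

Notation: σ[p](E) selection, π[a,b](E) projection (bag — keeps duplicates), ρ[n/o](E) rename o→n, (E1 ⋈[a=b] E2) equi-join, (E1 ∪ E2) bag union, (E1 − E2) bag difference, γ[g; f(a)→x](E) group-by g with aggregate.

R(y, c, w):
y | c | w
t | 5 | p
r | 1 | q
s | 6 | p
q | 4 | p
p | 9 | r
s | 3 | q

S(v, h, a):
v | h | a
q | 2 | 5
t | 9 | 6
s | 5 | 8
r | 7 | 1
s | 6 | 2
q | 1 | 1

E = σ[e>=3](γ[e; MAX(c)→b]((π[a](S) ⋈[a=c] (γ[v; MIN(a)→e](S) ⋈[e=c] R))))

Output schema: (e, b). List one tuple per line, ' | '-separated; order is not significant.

Per-node cardinality:
  S → 6
  π[a](S) → 6
  S → 6
  γ[v; MIN(a)→e](S) → 4
  R → 6
  (γ[v; MIN(a)→e](S) ⋈[e=c] R) → 3
  (π[a](S) ⋈[a=c] (γ[v; MIN(a)→e](S) ⋈[e=c] R)) → 5
  γ[e; MAX(c)→b]((π[a](S) ⋈[a=c] (γ[v; MIN(a)→e](S) ⋈[e=c] R))) → 2
  σ[e>=3](γ[e; MAX(c)→b]((π[a](S) ⋈[a=c] (γ[v; MIN(a)→e](S) ⋈[e=c] R)))) → 1

== RESULT ==
e | b
6 | 6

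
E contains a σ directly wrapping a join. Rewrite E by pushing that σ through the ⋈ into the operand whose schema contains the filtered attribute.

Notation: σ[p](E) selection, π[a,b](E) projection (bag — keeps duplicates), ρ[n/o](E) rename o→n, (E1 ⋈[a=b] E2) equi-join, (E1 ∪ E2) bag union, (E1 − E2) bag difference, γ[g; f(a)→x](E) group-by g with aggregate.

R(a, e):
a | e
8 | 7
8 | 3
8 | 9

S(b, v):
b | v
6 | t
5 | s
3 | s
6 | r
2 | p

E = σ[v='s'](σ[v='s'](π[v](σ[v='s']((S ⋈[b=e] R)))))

σ filters on v, owned by the left side.
E' = σ[v='s'](σ[v='s'](π[v]((σ[v='s'](S) ⋈[b=e] R))))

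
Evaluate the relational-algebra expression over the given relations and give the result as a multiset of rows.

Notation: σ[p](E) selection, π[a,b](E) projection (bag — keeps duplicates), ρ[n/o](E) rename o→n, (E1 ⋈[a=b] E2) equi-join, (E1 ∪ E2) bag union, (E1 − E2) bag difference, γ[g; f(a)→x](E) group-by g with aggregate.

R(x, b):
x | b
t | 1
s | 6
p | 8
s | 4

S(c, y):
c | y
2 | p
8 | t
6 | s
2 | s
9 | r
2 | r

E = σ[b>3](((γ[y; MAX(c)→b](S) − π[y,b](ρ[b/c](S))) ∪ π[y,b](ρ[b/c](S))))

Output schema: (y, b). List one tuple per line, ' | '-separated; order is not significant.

Row counts bottom-up:
  S → 6
  γ[y; MAX(c)→b](S) → 4
  S → 6
  ρ[b/c](S) → 6
  π[y,b](ρ[b/c](S)) → 6
  (γ[y; MAX(c)→b](S) − π[y,b](ρ[b/c](S))) → 0
  S → 6
  ρ[b/c](S) → 6
  π[y,b](ρ[b/c](S)) → 6
  ((γ[y; MAX(c)→b](S) − π[y,b](ρ[b/c](S))) ∪ π[y,b](ρ[b/c](S))) → 6
  σ[b>3](((γ[y; MAX(c)→b](S) − π[y,b](ρ[b/c](S))) ∪ π[y,b](ρ[b/c](S)))) → 3

== RESULT ==
y | b
r | 9
s | 6
t | 8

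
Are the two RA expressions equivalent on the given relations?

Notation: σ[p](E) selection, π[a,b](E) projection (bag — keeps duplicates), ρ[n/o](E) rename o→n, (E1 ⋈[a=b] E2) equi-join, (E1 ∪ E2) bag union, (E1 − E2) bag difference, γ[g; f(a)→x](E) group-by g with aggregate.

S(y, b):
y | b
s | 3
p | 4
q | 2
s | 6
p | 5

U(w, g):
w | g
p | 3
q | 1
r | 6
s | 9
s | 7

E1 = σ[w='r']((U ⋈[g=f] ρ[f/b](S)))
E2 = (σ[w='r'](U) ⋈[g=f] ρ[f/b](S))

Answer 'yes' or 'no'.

E1 per-node cardinality:
  U → 5
  S → 5
  ρ[f/b](S) → 5
  (U ⋈[g=f] ρ[f/b](S)) → 2
  σ[w='r']((U ⋈[g=f] ρ[f/b](S))) → 1
E2 per-node cardinality:
  U → 5
  σ[w='r'](U) → 1
  S → 5
  ρ[f/b](S) → 5
  (σ[w='r'](U) ⋈[g=f] ρ[f/b](S)) → 1

E1 and E2 produce the same multiset:
w | g | y | f
r | 6 | s | 6

yes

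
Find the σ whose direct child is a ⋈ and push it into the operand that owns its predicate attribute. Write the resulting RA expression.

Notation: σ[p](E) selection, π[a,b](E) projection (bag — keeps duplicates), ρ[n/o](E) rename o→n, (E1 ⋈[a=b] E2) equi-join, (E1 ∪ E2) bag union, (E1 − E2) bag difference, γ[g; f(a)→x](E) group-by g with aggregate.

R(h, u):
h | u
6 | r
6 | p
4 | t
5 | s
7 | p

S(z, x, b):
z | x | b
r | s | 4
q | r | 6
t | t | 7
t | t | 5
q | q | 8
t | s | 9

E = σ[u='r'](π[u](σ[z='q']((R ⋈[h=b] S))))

σ filters on z, owned by the right side.
E' = σ[u='r'](π[u]((R ⋈[h=b] σ[z='q'](S))))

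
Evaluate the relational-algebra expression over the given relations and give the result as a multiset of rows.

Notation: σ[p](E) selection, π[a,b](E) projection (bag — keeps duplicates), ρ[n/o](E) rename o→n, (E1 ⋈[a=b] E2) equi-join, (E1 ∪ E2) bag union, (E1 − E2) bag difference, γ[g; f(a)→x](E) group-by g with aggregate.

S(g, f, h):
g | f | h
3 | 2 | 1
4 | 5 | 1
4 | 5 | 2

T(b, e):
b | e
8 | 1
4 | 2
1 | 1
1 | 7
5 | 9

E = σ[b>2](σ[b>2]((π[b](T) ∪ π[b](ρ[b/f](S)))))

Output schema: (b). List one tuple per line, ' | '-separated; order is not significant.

Row counts bottom-up:
  T → 5
  π[b](T) → 5
  S → 3
  ρ[b/f](S) → 3
  π[b](ρ[b/f](S)) → 3
  (π[b](T) ∪ π[b](ρ[b/f](S))) → 8
  σ[b>2]((π[b](T) ∪ π[b](ρ[b/f](S)))) → 5
  σ[b>2](σ[b>2]((π[b](T) ∪ π[b](ρ[b/f](S))))) → 5

== RESULT ==
b
4
5
5
5
8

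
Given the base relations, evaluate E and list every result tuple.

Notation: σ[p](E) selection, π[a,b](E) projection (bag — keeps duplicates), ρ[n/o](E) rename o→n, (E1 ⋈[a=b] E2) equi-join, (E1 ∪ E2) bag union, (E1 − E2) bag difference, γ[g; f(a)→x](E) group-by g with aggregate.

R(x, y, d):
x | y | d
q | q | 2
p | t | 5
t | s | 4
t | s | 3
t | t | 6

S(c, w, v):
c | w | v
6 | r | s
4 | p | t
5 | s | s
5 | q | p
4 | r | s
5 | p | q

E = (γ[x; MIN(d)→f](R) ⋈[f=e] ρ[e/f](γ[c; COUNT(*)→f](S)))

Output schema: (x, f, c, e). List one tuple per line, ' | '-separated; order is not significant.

Subexpression sizes:
  R → 5
  γ[x; MIN(d)→f](R) → 3
  S → 6
  γ[c; COUNT(*)→f](S) → 3
  ρ[e/f](γ[c; COUNT(*)→f](S)) → 3
  (γ[x; MIN(d)→f](R) ⋈[f=e] ρ[e/f](γ[c; COUNT(*)→f](S))) → 2

== RESULT ==
x | f | c | e
q | 2 | 4 | 2
t | 3 | 5 | 3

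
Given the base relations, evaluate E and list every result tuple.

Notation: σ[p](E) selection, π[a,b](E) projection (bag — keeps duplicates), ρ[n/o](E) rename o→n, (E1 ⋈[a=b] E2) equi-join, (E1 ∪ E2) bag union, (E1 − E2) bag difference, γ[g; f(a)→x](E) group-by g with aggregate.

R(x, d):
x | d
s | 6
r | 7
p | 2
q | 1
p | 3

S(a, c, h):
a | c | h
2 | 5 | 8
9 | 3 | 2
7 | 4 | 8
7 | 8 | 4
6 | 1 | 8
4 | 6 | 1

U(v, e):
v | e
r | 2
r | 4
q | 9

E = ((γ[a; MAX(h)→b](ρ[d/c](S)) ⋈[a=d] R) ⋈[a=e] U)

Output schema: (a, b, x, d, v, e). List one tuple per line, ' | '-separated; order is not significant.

Subexpression sizes:
  S → 6
  ρ[d/c](S) → 6
  γ[a; MAX(h)→b](ρ[d/c](S)) → 5
  R → 5
  (γ[a; MAX(h)→b](ρ[d/c](S)) ⋈[a=d] R) → 3
  U → 3
  ((γ[a; MAX(h)→b](ρ[d/c](S)) ⋈[a=d] R) ⋈[a=e] U) → 1

== RESULT ==
a | b | x | d | v | e
2 | 8 | p | 2 | r | 2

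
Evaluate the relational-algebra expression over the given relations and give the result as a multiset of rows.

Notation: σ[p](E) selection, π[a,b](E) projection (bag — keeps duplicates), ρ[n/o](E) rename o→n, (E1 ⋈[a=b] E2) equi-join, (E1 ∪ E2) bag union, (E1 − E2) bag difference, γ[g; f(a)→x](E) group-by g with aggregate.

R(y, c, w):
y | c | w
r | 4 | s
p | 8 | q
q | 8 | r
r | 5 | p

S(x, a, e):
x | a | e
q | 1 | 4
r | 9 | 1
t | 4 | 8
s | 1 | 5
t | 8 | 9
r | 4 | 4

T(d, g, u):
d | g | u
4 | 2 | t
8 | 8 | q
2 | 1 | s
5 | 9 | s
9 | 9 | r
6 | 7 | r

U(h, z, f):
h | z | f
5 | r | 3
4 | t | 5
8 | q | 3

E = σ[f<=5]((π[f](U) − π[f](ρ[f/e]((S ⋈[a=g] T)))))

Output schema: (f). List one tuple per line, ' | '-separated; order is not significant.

Stepwise |·|:
  U → 3
  π[f](U) → 3
  S → 6
  T → 6
  (S ⋈[a=g] T) → 5
  ρ[f/e]((S ⋈[a=g] T)) → 5
  π[f](ρ[f/e]((S ⋈[a=g] T))) → 5
  (π[f](U) − π[f](ρ[f/e]((S ⋈[a=g] T)))) → 2
  σ[f<=5]((π[f](U) − π[f](ρ[f/e]((S ⋈[a=g] T))))) → 2

== RESULT ==
f
3
3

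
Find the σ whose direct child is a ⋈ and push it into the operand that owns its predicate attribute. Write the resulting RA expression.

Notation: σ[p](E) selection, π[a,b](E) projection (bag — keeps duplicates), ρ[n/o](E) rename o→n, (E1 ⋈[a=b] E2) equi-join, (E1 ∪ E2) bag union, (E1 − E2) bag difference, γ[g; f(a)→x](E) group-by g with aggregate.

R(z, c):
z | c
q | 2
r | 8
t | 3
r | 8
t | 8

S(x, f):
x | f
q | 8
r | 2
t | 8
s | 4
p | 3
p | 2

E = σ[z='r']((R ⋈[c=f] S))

σ filters on z, owned by the left side.
E' = (σ[z='r'](R) ⋈[c=f] S)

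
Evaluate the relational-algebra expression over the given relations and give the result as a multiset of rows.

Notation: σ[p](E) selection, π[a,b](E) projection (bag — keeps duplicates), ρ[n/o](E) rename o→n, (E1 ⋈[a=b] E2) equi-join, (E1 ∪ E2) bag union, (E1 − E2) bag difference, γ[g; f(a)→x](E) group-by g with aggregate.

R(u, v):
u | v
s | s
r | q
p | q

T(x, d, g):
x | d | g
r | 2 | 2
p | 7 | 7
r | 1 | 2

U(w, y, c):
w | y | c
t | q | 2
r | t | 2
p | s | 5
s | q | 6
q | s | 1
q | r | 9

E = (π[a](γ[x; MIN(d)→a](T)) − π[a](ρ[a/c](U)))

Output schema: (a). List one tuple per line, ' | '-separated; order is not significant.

Per-node cardinality:
  T → 3
  γ[x; MIN(d)→a](T) → 2
  π[a](γ[x; MIN(d)→a](T)) → 2
  U → 6
  ρ[a/c](U) → 6
  π[a](ρ[a/c](U)) → 6
  (π[a](γ[x; MIN(d)→a](T)) − π[a](ρ[a/c](U))) → 1

== RESULT ==
a
7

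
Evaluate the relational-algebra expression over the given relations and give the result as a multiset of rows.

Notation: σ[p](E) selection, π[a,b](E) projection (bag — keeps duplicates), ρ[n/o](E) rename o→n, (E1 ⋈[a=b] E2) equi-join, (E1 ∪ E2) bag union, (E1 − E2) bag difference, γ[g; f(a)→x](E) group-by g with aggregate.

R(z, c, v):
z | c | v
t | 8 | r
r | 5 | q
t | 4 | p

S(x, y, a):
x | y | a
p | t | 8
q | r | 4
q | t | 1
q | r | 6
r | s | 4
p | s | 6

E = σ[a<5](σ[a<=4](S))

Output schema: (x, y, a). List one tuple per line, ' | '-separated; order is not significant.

Stepwise |·|:
  S → 6
  σ[a<=4](S) → 3
  σ[a<5](σ[a<=4](S)) → 3

== RESULT ==
x | y | a
q | r | 4
q | t | 1
r | s | 4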